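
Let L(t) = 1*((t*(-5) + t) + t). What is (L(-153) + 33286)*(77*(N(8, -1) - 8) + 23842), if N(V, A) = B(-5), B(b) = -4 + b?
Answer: 760376085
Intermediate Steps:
N(V, A) = -9 (N(V, A) = -4 - 5 = -9)
L(t) = -3*t (L(t) = 1*((-5*t + t) + t) = 1*(-4*t + t) = 1*(-3*t) = -3*t)
(L(-153) + 33286)*(77*(N(8, -1) - 8) + 23842) = (-3*(-153) + 33286)*(77*(-9 - 8) + 23842) = (459 + 33286)*(77*(-17) + 23842) = 33745*(-1309 + 23842) = 33745*22533 = 760376085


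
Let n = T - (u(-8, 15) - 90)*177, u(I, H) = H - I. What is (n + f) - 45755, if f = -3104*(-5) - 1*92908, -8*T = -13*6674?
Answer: -401755/4 ≈ -1.0044e+5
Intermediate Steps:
T = 43381/4 (T = -(-13)*6674/8 = -⅛*(-86762) = 43381/4 ≈ 10845.)
f = -77388 (f = 15520 - 92908 = -77388)
n = 90817/4 (n = 43381/4 - ((15 - 1*(-8)) - 90)*177 = 43381/4 - ((15 + 8) - 90)*177 = 43381/4 - (23 - 90)*177 = 43381/4 - (-67)*177 = 43381/4 - 1*(-11859) = 43381/4 + 11859 = 90817/4 ≈ 22704.)
(n + f) - 45755 = (90817/4 - 77388) - 45755 = -218735/4 - 45755 = -401755/4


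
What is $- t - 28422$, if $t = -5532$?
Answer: $-22890$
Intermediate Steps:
$- t - 28422 = \left(-1\right) \left(-5532\right) - 28422 = 5532 - 28422 = -22890$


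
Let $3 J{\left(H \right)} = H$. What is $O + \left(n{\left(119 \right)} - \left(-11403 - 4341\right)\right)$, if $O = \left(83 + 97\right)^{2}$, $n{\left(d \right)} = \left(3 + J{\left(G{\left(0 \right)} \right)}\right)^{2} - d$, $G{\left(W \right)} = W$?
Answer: $48034$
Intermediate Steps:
$J{\left(H \right)} = \frac{H}{3}$
$n{\left(d \right)} = 9 - d$ ($n{\left(d \right)} = \left(3 + \frac{1}{3} \cdot 0\right)^{2} - d = \left(3 + 0\right)^{2} - d = 3^{2} - d = 9 - d$)
$O = 32400$ ($O = 180^{2} = 32400$)
$O + \left(n{\left(119 \right)} - \left(-11403 - 4341\right)\right) = 32400 + \left(\left(9 - 119\right) - \left(-11403 - 4341\right)\right) = 32400 + \left(\left(9 - 119\right) - -15744\right) = 32400 + \left(-110 + 15744\right) = 32400 + 15634 = 48034$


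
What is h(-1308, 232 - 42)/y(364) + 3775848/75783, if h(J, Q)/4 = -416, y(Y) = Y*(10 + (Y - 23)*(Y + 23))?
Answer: 1162757738472/23337096979 ≈ 49.824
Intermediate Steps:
y(Y) = Y*(10 + (-23 + Y)*(23 + Y))
h(J, Q) = -1664 (h(J, Q) = 4*(-416) = -1664)
h(-1308, 232 - 42)/y(364) + 3775848/75783 = -1664*1/(364*(-519 + 364²)) + 3775848/75783 = -1664*1/(364*(-519 + 132496)) + 3775848*(1/75783) = -1664/(364*131977) + 1258616/25261 = -1664/48039628 + 1258616/25261 = -1664*1/48039628 + 1258616/25261 = -32/923839 + 1258616/25261 = 1162757738472/23337096979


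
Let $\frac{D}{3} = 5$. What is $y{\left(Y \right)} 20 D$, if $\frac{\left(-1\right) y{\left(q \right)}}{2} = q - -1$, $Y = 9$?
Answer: $-6000$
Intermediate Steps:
$D = 15$ ($D = 3 \cdot 5 = 15$)
$y{\left(q \right)} = -2 - 2 q$ ($y{\left(q \right)} = - 2 \left(q - -1\right) = - 2 \left(q + 1\right) = - 2 \left(1 + q\right) = -2 - 2 q$)
$y{\left(Y \right)} 20 D = \left(-2 - 18\right) 20 \cdot 15 = \left(-20\right) 20 \cdot 15 = \left(-400\right) 15 = -6000$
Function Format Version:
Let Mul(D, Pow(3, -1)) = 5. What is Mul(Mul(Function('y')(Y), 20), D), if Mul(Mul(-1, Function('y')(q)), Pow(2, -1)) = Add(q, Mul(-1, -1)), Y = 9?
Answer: -6000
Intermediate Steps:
D = 15 (D = Mul(3, 5) = 15)
Function('y')(q) = Add(-2, Mul(-2, q)) (Function('y')(q) = Mul(-2, Add(q, Mul(-1, -1))) = Mul(-2, Add(q, 1)) = Mul(-2, Add(1, q)) = Add(-2, Mul(-2, q)))
Mul(Mul(Function('y')(Y), 20), D) = Mul(Mul(Add(-2, Mul(-2, 9)), 20), 15) = Mul(Mul(Add(-2, -18), 20), 15) = Mul(Mul(-20, 20), 15) = Mul(-400, 15) = -6000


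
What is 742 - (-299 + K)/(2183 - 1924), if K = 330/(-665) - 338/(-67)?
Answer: 1715122015/2307949 ≈ 743.14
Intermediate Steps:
K = 40532/8911 (K = 330*(-1/665) - 338*(-1/67) = -66/133 + 338/67 = 40532/8911 ≈ 4.5485)
742 - (-299 + K)/(2183 - 1924) = 742 - (-299 + 40532/8911)/(2183 - 1924) = 742 - (-2623857)/(8911*259) = 742 - 1*(-2623857/2307949) = 742 + 2623857/2307949 = 1715122015/2307949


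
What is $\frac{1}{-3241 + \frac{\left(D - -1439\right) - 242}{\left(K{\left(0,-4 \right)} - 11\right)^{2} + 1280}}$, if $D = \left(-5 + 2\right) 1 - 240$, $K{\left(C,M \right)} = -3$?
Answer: $- \frac{82}{265709} \approx -0.00030861$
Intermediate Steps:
$D = -243$ ($D = \left(-3\right) 1 - 240 = -3 - 240 = -243$)
$\frac{1}{-3241 + \frac{\left(D - -1439\right) - 242}{\left(K{\left(0,-4 \right)} - 11\right)^{2} + 1280}} = \frac{1}{-3241 + \frac{\left(-243 - -1439\right) - 242}{\left(-3 - 11\right)^{2} + 1280}} = \frac{1}{-3241 + \frac{\left(-243 + 1439\right) - 242}{\left(-14\right)^{2} + 1280}} = \frac{1}{-3241 + \frac{1196 - 242}{196 + 1280}} = \frac{1}{-3241 + \frac{954}{1476}} = \frac{1}{-3241 + 954 \cdot \frac{1}{1476}} = \frac{1}{-3241 + \frac{53}{82}} = \frac{1}{- \frac{265709}{82}} = - \frac{82}{265709}$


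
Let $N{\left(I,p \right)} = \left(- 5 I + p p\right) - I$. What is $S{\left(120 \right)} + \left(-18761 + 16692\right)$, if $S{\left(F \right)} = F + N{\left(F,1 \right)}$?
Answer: $-2668$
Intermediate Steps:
$N{\left(I,p \right)} = p^{2} - 6 I$ ($N{\left(I,p \right)} = \left(- 5 I + p^{2}\right) - I = \left(p^{2} - 5 I\right) - I = p^{2} - 6 I$)
$S{\left(F \right)} = 1 - 5 F$ ($S{\left(F \right)} = F - \left(-1 + 6 F\right) = 1 - 5 F$)
$S{\left(120 \right)} + \left(-18761 + 16692\right) = \left(1 - 600\right) + \left(-18761 + 16692\right) = \left(1 - 600\right) - 2069 = -599 - 2069 = -2668$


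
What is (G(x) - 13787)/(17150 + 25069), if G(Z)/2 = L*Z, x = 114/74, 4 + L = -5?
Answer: -511145/1562103 ≈ -0.32722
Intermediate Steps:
L = -9 (L = -4 - 5 = -9)
x = 57/37 (x = 114*(1/74) = 57/37 ≈ 1.5405)
G(Z) = -18*Z (G(Z) = 2*(-9*Z) = -18*Z)
(G(x) - 13787)/(17150 + 25069) = (-18*57/37 - 13787)/(17150 + 25069) = (-1026/37 - 13787)/42219 = -511145/37*1/42219 = -511145/1562103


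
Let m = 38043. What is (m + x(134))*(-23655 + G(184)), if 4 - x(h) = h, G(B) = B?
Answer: -889856023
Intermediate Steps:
x(h) = 4 - h
(m + x(134))*(-23655 + G(184)) = (38043 + (4 - 1*134))*(-23655 + 184) = (38043 + (4 - 134))*(-23471) = (38043 - 130)*(-23471) = 37913*(-23471) = -889856023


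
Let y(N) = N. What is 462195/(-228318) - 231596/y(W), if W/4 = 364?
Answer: -2231270477/13851292 ≈ -161.09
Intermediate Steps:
W = 1456 (W = 4*364 = 1456)
462195/(-228318) - 231596/y(W) = 462195/(-228318) - 231596/1456 = 462195*(-1/228318) - 231596*1/1456 = -154065/76106 - 57899/364 = -2231270477/13851292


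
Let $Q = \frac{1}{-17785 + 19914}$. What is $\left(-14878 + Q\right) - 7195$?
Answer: $- \frac{46993416}{2129} \approx -22073.0$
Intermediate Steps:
$Q = \frac{1}{2129} \approx 0.0004697$
$\left(-14878 + Q\right) - 7195 = \left(-14878 + \frac{1}{2129}\right) - 7195 = - \frac{31675261}{2129} - 7195 = - \frac{46993416}{2129}$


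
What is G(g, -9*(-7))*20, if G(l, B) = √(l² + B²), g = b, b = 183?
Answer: 60*√4162 ≈ 3870.8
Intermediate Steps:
g = 183
G(l, B) = √(B² + l²)
G(g, -9*(-7))*20 = √((-9*(-7))² + 183²)*20 = √(63² + 33489)*20 = √(3969 + 33489)*20 = √37458*20 = (3*√4162)*20 = 60*√4162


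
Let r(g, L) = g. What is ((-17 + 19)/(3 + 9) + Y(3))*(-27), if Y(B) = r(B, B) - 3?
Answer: -9/2 ≈ -4.5000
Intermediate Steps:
Y(B) = -3 + B (Y(B) = B - 3 = -3 + B)
((-17 + 19)/(3 + 9) + Y(3))*(-27) = ((-17 + 19)/(3 + 9) + (-3 + 3))*(-27) = (2/12 + 0)*(-27) = (2*(1/12) + 0)*(-27) = (⅙ + 0)*(-27) = (⅙)*(-27) = -9/2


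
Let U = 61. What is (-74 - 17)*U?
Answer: -5551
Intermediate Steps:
(-74 - 17)*U = (-74 - 17)*61 = -91*61 = -5551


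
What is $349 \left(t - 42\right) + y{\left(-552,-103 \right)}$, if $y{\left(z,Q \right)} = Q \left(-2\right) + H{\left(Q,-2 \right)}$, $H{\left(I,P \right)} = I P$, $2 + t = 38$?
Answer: $-1682$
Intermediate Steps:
$t = 36$ ($t = -2 + 38 = 36$)
$y{\left(z,Q \right)} = - 4 Q$ ($y{\left(z,Q \right)} = Q \left(-2\right) + Q \left(-2\right) = - 2 Q - 2 Q = - 4 Q$)
$349 \left(t - 42\right) + y{\left(-552,-103 \right)} = 349 \left(36 - 42\right) - -412 = 349 \left(-6\right) + 412 = -2094 + 412 = -1682$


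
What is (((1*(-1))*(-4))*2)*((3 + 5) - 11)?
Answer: -24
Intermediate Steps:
(((1*(-1))*(-4))*2)*((3 + 5) - 11) = (-1*(-4)*2)*(8 - 11) = (4*2)*(-3) = 8*(-3) = -24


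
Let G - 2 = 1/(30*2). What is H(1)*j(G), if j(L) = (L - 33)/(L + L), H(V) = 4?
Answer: -338/11 ≈ -30.727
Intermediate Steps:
G = 121/60 (G = 2 + 1/(30*2) = 2 + 1/60 = 121/60 ≈ 2.0167)
j(L) = (-33 + L)/(2*L) (j(L) = (-33 + L)/((2*L)) = (-33 + L)*(1/(2*L)) = (-33 + L)/(2*L))
H(1)*j(G) = 4*((-33 + 121/60)/(2*(121/60))) = 4*((½)*(60/121)*(-1859/60)) = 4*(-169/22) = -338/11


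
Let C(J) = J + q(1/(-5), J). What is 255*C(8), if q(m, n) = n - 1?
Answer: 3825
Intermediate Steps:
q(m, n) = -1 + n
C(J) = -1 + 2*J (C(J) = J + (-1 + J) = -1 + 2*J)
255*C(8) = 255*(-1 + 2*8) = 255*(-1 + 16) = 255*15 = 3825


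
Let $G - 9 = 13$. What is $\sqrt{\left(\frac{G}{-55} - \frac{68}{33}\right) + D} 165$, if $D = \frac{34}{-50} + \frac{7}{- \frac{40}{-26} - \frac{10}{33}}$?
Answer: $\frac{\sqrt{772529802}}{106} \approx 262.21$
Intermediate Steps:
$G = 22$ ($G = 9 + 13 = 22$)
$D = \frac{13213}{2650}$ ($D = 34 \left(- \frac{1}{50}\right) + \frac{7}{\left(-40\right) \left(- \frac{1}{26}\right) - \frac{10}{33}} = - \frac{17}{25} + \frac{7}{\frac{20}{13} - \frac{10}{33}} = - \frac{17}{25} + \frac{7}{\frac{530}{429}} = - \frac{17}{25} + 7 \cdot \frac{429}{530} = - \frac{17}{25} + \frac{3003}{530} = \frac{13213}{2650} \approx 4.986$)
$\sqrt{\left(\frac{G}{-55} - \frac{68}{33}\right) + D} 165 = \sqrt{\left(\frac{22}{-55} - \frac{68}{33}\right) + \frac{13213}{2650}} \cdot 165 = \sqrt{\left(22 \left(- \frac{1}{55}\right) - \frac{68}{33}\right) + \frac{13213}{2650}} \cdot 165 = \sqrt{\left(- \frac{2}{5} - \frac{68}{33}\right) + \frac{13213}{2650}} \cdot 165 = \sqrt{- \frac{406}{165} + \frac{13213}{2650}} \cdot 165 = \sqrt{\frac{220849}{87450}} \cdot 165 = \frac{\sqrt{772529802}}{17490} \cdot 165 = \frac{\sqrt{772529802}}{106}$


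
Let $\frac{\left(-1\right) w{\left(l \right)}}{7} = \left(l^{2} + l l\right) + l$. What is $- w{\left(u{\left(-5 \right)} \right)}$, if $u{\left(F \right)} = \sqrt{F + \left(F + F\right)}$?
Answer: $-210 + 7 i \sqrt{15} \approx -210.0 + 27.111 i$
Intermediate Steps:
$u{\left(F \right)} = \sqrt{3} \sqrt{F}$ ($u{\left(F \right)} = \sqrt{F + 2 F} = \sqrt{3 F} = \sqrt{3} \sqrt{F}$)
$w{\left(l \right)} = - 14 l^{2} - 7 l$ ($w{\left(l \right)} = - 7 \left(\left(l^{2} + l l\right) + l\right) = - 7 \left(\left(l^{2} + l^{2}\right) + l\right) = - 7 \left(2 l^{2} + l\right) = - 7 \left(l + 2 l^{2}\right) = - 14 l^{2} - 7 l$)
$- w{\left(u{\left(-5 \right)} \right)} = - \left(-7\right) \sqrt{3} \sqrt{-5} \left(1 + 2 \sqrt{3} \sqrt{-5}\right) = - \left(-7\right) \sqrt{3} i \sqrt{5} \left(1 + 2 \sqrt{3} i \sqrt{5}\right) = - \left(-7\right) i \sqrt{15} \left(1 + 2 i \sqrt{15}\right) = 7 i \sqrt{15} \left(1 + 2 i \sqrt{15}\right)$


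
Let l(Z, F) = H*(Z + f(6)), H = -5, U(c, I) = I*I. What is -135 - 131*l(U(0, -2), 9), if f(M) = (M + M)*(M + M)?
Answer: 96805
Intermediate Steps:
f(M) = 4*M**2 (f(M) = (2*M)*(2*M) = 4*M**2)
U(c, I) = I**2
l(Z, F) = -720 - 5*Z (l(Z, F) = -5*(Z + 4*6**2) = -5*(Z + 4*36) = -5*(Z + 144) = -5*(144 + Z) = -720 - 5*Z)
-135 - 131*l(U(0, -2), 9) = -135 - 131*(-720 - 5*(-2)**2) = -135 - 131*(-720 - 5*4) = -135 - 131*(-720 - 20) = -135 - 131*(-740) = -135 + 96940 = 96805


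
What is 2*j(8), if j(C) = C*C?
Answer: 128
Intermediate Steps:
j(C) = C²
2*j(8) = 2*8² = 2*64 = 128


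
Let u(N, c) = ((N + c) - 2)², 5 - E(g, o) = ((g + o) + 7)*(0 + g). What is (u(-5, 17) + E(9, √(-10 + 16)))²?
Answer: 2007 + 702*√6 ≈ 3726.5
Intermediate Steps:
E(g, o) = 5 - g*(7 + g + o) (E(g, o) = 5 - ((g + o) + 7)*(0 + g) = 5 - (7 + g + o)*g = 5 - g*(7 + g + o))
u(N, c) = (-2 + N + c)²
(u(-5, 17) + E(9, √(-10 + 16)))² = ((-2 - 5 + 17)² + (5 - 1*9² - 7*9 - 1*9*√(-10 + 16)))² = (10² + (5 - 1*81 - 63 - 1*9*√6))² = (100 + (5 - 81 - 63 - 9*√6))² = (100 + (-139 - 9*√6))² = (-39 - 9*√6)²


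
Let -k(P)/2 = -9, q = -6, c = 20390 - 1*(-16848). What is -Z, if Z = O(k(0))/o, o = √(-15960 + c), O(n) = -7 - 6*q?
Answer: -29*√21278/21278 ≈ -0.19881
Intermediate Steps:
c = 37238 (c = 20390 + 16848 = 37238)
k(P) = 18 (k(P) = -2*(-9) = 18)
O(n) = 29 (O(n) = -7 - 6*(-6) = -7 + 36 = 29)
o = √21278 (o = √(-15960 + 37238) = √21278 ≈ 145.87)
Z = 29*√21278/21278 (Z = 29/(√21278) = 29*(√21278/21278) = 29*√21278/21278 ≈ 0.19881)
-Z = -29*√21278/21278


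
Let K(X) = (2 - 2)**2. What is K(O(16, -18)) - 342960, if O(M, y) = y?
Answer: -342960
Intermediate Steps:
K(X) = 0 (K(X) = 0**2 = 0)
K(O(16, -18)) - 342960 = 0 - 342960 = -342960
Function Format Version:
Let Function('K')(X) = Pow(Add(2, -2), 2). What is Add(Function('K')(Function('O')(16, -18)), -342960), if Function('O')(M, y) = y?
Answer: -342960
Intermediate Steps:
Function('K')(X) = 0 (Function('K')(X) = Pow(0, 2) = 0)
Add(Function('K')(Function('O')(16, -18)), -342960) = Add(0, -342960) = -342960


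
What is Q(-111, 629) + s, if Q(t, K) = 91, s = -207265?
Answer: -207174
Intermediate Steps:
Q(-111, 629) + s = 91 - 207265 = -207174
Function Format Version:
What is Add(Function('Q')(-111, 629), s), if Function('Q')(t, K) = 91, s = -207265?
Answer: -207174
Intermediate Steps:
Add(Function('Q')(-111, 629), s) = Add(91, -207265) = -207174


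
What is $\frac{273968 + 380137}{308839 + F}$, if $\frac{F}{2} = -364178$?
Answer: $- \frac{218035}{139839} \approx -1.5592$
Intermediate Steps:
$F = -728356$ ($F = 2 \left(-364178\right) = -728356$)
$\frac{273968 + 380137}{308839 + F} = \frac{273968 + 380137}{308839 - 728356} = \frac{654105}{-419517} = 654105 \left(- \frac{1}{419517}\right) = - \frac{218035}{139839}$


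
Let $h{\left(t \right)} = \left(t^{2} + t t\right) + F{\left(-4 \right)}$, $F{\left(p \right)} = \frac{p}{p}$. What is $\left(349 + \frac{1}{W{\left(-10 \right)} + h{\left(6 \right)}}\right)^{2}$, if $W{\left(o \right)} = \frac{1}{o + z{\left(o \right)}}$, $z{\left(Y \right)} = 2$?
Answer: $\frac{41402075625}{339889} \approx 1.2181 \cdot 10^{5}$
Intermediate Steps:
$F{\left(p \right)} = 1$
$h{\left(t \right)} = 1 + 2 t^{2}$ ($h{\left(t \right)} = \left(t^{2} + t t\right) + 1 = \left(t^{2} + t^{2}\right) + 1 = 2 t^{2} + 1 = 1 + 2 t^{2}$)
$W{\left(o \right)} = \frac{1}{2 + o}$ ($W{\left(o \right)} = \frac{1}{o + 2} = \frac{1}{2 + o}$)
$\left(349 + \frac{1}{W{\left(-10 \right)} + h{\left(6 \right)}}\right)^{2} = \left(349 + \frac{1}{\frac{1}{2 - 10} + \left(1 + 2 \cdot 6^{2}\right)}\right)^{2} = \left(349 + \frac{1}{\frac{1}{-8} + \left(1 + 2 \cdot 36\right)}\right)^{2} = \left(349 + \frac{1}{- \frac{1}{8} + \left(1 + 72\right)}\right)^{2} = \left(349 + \frac{1}{- \frac{1}{8} + 73}\right)^{2} = \left(349 + \frac{1}{\frac{583}{8}}\right)^{2} = \left(349 + \frac{8}{583}\right)^{2} = \left(\frac{203475}{583}\right)^{2} = \frac{41402075625}{339889}$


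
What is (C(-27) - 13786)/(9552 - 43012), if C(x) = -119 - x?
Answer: 6939/16730 ≈ 0.41476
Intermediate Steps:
(C(-27) - 13786)/(9552 - 43012) = ((-119 - 1*(-27)) - 13786)/(9552 - 43012) = ((-119 + 27) - 13786)/(-33460) = (-92 - 13786)*(-1/33460) = -13878*(-1/33460) = 6939/16730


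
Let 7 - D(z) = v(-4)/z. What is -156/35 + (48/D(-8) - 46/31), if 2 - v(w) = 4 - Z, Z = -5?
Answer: 14398/7595 ≈ 1.8957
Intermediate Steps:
v(w) = -7 (v(w) = 2 - (4 - 1*(-5)) = 2 - (4 + 5) = 2 - 1*9 = 2 - 9 = -7)
D(z) = 7 + 7/z (D(z) = 7 - (-7)/z = 7 + 7/z)
-156/35 + (48/D(-8) - 46/31) = -156/35 + (48/(7 + 7/(-8)) - 46/31) = -156*1/35 + (48/(7 + 7*(-1/8)) - 46*1/31) = -156/35 + (48/(7 - 7/8) - 46/31) = -156/35 + (48/(49/8) - 46/31) = -156/35 + (48*(8/49) - 46/31) = -156/35 + (384/49 - 46/31) = -156/35 + 9650/1519 = 14398/7595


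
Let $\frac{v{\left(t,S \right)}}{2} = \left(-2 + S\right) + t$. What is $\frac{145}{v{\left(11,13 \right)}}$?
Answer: $\frac{145}{44} \approx 3.2955$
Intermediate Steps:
$v{\left(t,S \right)} = -4 + 2 S + 2 t$ ($v{\left(t,S \right)} = 2 \left(\left(-2 + S\right) + t\right) = 2 \left(-2 + S + t\right) = -4 + 2 S + 2 t$)
$\frac{145}{v{\left(11,13 \right)}} = \frac{145}{-4 + 2 \cdot 13 + 2 \cdot 11} = \frac{145}{-4 + 26 + 22} = \frac{145}{44}$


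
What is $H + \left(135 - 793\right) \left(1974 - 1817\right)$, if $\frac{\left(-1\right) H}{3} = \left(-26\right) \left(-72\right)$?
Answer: $-108922$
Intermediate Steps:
$H = -5616$ ($H = - 3 \left(\left(-26\right) \left(-72\right)\right) = \left(-3\right) 1872 = -5616$)
$H + \left(135 - 793\right) \left(1974 - 1817\right) = -5616 + \left(135 - 793\right) \left(1974 - 1817\right) = -5616 - 103306 = -108922$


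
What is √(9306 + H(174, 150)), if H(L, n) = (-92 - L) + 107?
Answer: √9147 ≈ 95.640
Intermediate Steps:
H(L, n) = 15 - L
√(9306 + H(174, 150)) = √(9306 + (15 - 1*174)) = √(9306 + (15 - 174)) = √(9306 - 159) = √9147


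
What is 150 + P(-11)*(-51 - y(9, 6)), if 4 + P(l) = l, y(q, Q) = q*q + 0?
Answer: 2130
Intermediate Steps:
y(q, Q) = q**2 (y(q, Q) = q**2 + 0 = q**2)
P(l) = -4 + l
150 + P(-11)*(-51 - y(9, 6)) = 150 + (-4 - 11)*(-51 - 1*9**2) = 150 - 15*(-51 - 1*81) = 150 - 15*(-51 - 81) = 150 - 15*(-132) = 150 + 1980 = 2130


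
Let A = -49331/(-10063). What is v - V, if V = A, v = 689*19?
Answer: 131685402/10063 ≈ 13086.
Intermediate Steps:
v = 13091
A = 49331/10063 (A = -49331*(-1/10063) = 49331/10063 ≈ 4.9022)
V = 49331/10063 ≈ 4.9022
v - V = 13091 - 1*49331/10063 = 13091 - 49331/10063 = 131685402/10063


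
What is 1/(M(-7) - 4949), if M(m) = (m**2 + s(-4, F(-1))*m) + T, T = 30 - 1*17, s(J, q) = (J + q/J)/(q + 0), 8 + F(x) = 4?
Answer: -4/19569 ≈ -0.00020440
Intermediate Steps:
F(x) = -4 (F(x) = -8 + 4 = -4)
s(J, q) = (J + q/J)/q
T = 13 (T = 30 - 17 = 13)
M(m) = 13 + m**2 + 3*m/4 (M(m) = (m**2 + (1/(-4) - 4/(-4))*m) + 13 = (m**2 + (-1/4 - 4*(-1/4))*m) + 13 = (m**2 + (-1/4 + 1)*m) + 13 = (m**2 + 3*m/4) + 13 = 13 + m**2 + 3*m/4)
1/(M(-7) - 4949) = 1/((13 + (-7)**2 + (3/4)*(-7)) - 4949) = 1/((13 + 49 - 21/4) - 4949) = 1/(227/4 - 4949) = 1/(-19569/4) = -4/19569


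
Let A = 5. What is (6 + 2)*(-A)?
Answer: -40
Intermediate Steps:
(6 + 2)*(-A) = (6 + 2)*(-1*5) = 8*(-5) = -40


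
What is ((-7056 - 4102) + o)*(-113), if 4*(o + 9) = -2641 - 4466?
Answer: 5850575/4 ≈ 1.4626e+6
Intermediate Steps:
o = -7143/4 (o = -9 + (-2641 - 4466)/4 = -9 + (¼)*(-7107) = -9 - 7107/4 = -7143/4 ≈ -1785.8)
((-7056 - 4102) + o)*(-113) = ((-7056 - 4102) - 7143/4)*(-113) = (-11158 - 7143/4)*(-113) = -51775/4*(-113) = 5850575/4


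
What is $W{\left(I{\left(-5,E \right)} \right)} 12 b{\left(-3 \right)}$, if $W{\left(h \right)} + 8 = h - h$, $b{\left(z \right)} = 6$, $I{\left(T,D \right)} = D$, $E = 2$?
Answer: $-576$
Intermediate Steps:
$W{\left(h \right)} = -8$ ($W{\left(h \right)} = -8 + \left(h - h\right) = -8 + 0 = -8$)
$W{\left(I{\left(-5,E \right)} \right)} 12 b{\left(-3 \right)} = \left(-8\right) 12 \cdot 6 = \left(-96\right) 6 = -576$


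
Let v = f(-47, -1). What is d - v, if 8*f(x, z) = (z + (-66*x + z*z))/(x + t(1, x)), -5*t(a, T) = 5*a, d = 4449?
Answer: 285253/64 ≈ 4457.1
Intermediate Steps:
t(a, T) = -a
f(x, z) = (z + z² - 66*x)/(8*(-1 + x)) (f(x, z) = ((z + (-66*x + z*z))/(x - 1*1))/8 = ((z + (-66*x + z²))/(x - 1))/8 = ((z + (z² - 66*x))/(-1 + x))/8 = ((z + z² - 66*x)/(-1 + x))/8 = (z + z² - 66*x)/(8*(-1 + x)))
v = -517/64 (v = (-1 + (-1)² - 66*(-47))/(8*(-1 - 47)) = (⅛)*(-1 + 1 + 3102)/(-48) = (⅛)*(-1/48)*3102 = -517/64 ≈ -8.0781)
d - v = 4449 - 1*(-517/64) = 4449 + 517/64 = 285253/64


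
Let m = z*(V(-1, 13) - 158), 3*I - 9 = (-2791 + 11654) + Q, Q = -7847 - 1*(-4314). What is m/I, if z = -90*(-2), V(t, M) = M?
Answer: -78300/5339 ≈ -14.666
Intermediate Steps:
Q = -3533 (Q = -7847 + 4314 = -3533)
z = 180 (z = -15*(-12) = 180)
I = 5339/3 (I = 3 + ((-2791 + 11654) - 3533)/3 = 3 + (8863 - 3533)/3 = 3 + (⅓)*5330 = 3 + 5330/3 = 5339/3 ≈ 1779.7)
m = -26100 (m = 180*(13 - 158) = 180*(-145) = -26100)
m/I = -26100/5339/3 = -26100*3/5339 = -78300/5339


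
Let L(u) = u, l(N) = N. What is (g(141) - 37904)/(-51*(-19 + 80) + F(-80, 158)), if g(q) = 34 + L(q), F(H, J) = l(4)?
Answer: 37729/3107 ≈ 12.143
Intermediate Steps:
F(H, J) = 4
g(q) = 34 + q
(g(141) - 37904)/(-51*(-19 + 80) + F(-80, 158)) = ((34 + 141) - 37904)/(-51*(-19 + 80) + 4) = (175 - 37904)/(-51*61 + 4) = -37729/(-3111 + 4) = -37729/(-3107) = -37729*(-1/3107) = 37729/3107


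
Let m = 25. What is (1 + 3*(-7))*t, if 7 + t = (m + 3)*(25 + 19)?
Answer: -24500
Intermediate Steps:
t = 1225 (t = -7 + (25 + 3)*(25 + 19) = -7 + 28*44 = -7 + 1232 = 1225)
(1 + 3*(-7))*t = (1 + 3*(-7))*1225 = (1 - 21)*1225 = -20*1225 = -24500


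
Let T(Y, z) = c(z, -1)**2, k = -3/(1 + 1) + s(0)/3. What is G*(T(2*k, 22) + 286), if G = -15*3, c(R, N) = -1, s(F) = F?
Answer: -12915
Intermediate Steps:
k = -3/2 (k = -3/(1 + 1) + 0/3 = -3/2 + 0*(1/3) = -3*1/2 + 0 = -3/2 + 0 = -3/2 ≈ -1.5000)
T(Y, z) = 1 (T(Y, z) = (-1)**2 = 1)
G = -45
G*(T(2*k, 22) + 286) = -45*(1 + 286) = -45*287 = -12915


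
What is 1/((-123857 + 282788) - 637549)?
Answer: -1/478618 ≈ -2.0893e-6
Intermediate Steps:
1/((-123857 + 282788) - 637549) = 1/(158931 - 637549) = 1/(-478618) = -1/478618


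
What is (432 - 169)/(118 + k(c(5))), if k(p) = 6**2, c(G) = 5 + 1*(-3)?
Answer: 263/154 ≈ 1.7078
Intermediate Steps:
c(G) = 2 (c(G) = 5 - 3 = 2)
k(p) = 36
(432 - 169)/(118 + k(c(5))) = (432 - 169)/(118 + 36) = 263/154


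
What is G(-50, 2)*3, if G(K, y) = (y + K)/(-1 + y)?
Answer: -144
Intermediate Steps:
G(K, y) = (K + y)/(-1 + y)
G(-50, 2)*3 = ((-50 + 2)/(-1 + 2))*3 = (-48/1)*3 = (1*(-48))*3 = -48*3 = -144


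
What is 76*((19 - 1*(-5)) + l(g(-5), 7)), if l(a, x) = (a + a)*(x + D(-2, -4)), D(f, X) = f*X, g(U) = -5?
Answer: -9576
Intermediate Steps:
D(f, X) = X*f
l(a, x) = 2*a*(8 + x) (l(a, x) = (a + a)*(x - 4*(-2)) = (2*a)*(x + 8) = (2*a)*(8 + x) = 2*a*(8 + x))
76*((19 - 1*(-5)) + l(g(-5), 7)) = 76*((19 - 1*(-5)) + 2*(-5)*(8 + 7)) = 76*((19 + 5) + 2*(-5)*15) = 76*(24 - 150) = 76*(-126) = -9576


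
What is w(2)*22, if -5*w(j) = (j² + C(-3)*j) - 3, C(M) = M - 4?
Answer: 286/5 ≈ 57.200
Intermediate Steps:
C(M) = -4 + M
w(j) = ⅗ - j²/5 + 7*j/5 (w(j) = -((j² + (-4 - 3)*j) - 3)/5 = -((j² - 7*j) - 3)/5 = -(-3 + j² - 7*j)/5 = ⅗ - j²/5 + 7*j/5)
w(2)*22 = (⅗ - ⅕*2² + (7/5)*2)*22 = (⅗ - ⅕*4 + 14/5)*22 = (⅗ - ⅘ + 14/5)*22 = (13/5)*22 = 286/5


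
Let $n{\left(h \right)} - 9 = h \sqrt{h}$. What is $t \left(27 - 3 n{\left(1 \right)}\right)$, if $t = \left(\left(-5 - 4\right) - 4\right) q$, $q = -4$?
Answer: $-156$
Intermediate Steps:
$n{\left(h \right)} = 9 + h^{\frac{3}{2}}$ ($n{\left(h \right)} = 9 + h \sqrt{h} = 9 + h^{\frac{3}{2}}$)
$t = 52$ ($t = \left(\left(-5 - 4\right) - 4\right) \left(-4\right) = \left(-9 - 4\right) \left(-4\right) = \left(-13\right) \left(-4\right) = 52$)
$t \left(27 - 3 n{\left(1 \right)}\right) = 52 \left(27 + \left(0 - 3 \left(9 + 1^{\frac{3}{2}}\right)\right)\right) = 52 \left(27 + \left(0 - 3 \left(9 + 1\right)\right)\right) = 52 \left(27 + \left(0 - 30\right)\right) = 52 \left(27 - 30\right) = 52 \left(-3\right) = -156$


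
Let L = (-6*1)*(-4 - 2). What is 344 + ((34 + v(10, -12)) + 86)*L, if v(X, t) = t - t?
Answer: 4664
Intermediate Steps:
v(X, t) = 0
L = 36 (L = -6*(-6) = 36)
344 + ((34 + v(10, -12)) + 86)*L = 344 + ((34 + 0) + 86)*36 = 344 + (34 + 86)*36 = 344 + 120*36 = 344 + 4320 = 4664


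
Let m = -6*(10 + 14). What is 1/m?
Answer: -1/144 ≈ -0.0069444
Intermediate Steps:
m = -144 (m = -6*24 = -144)
1/m = 1/(-144) = -1/144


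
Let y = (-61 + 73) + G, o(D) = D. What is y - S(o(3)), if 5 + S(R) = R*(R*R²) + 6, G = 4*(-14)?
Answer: -126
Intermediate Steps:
G = -56
y = -44 (y = (-61 + 73) - 56 = 12 - 56 = -44)
S(R) = 1 + R⁴ (S(R) = -5 + (R*(R*R²) + 6) = -5 + (R*R³ + 6) = -5 + (R⁴ + 6) = -5 + (6 + R⁴) = 1 + R⁴)
y - S(o(3)) = -44 - (1 + 3⁴) = -44 - (1 + 81) = -44 - 1*82 = -44 - 82 = -126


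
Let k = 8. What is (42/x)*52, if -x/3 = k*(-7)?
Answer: 13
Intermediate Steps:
x = 168 (x = -24*(-7) = -3*(-56) = 168)
(42/x)*52 = (42/168)*52 = ((1/168)*42)*52 = (¼)*52 = 13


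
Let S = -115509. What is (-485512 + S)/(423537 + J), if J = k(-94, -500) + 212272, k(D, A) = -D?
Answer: -601021/635903 ≈ -0.94515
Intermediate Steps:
J = 212366 (J = -1*(-94) + 212272 = 94 + 212272 = 212366)
(-485512 + S)/(423537 + J) = (-485512 - 115509)/(423537 + 212366) = -601021/635903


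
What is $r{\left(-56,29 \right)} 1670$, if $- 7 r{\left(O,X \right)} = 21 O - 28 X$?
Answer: $474280$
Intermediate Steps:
$r{\left(O,X \right)} = - 3 O + 4 X$ ($r{\left(O,X \right)} = - \frac{21 O - 28 X}{7} = - \frac{- 28 X + 21 O}{7} = - 3 O + 4 X$)
$r{\left(-56,29 \right)} 1670 = \left(\left(-3\right) \left(-56\right) + 4 \cdot 29\right) 1670 = \left(168 + 116\right) 1670 = 284 \cdot 1670 = 474280$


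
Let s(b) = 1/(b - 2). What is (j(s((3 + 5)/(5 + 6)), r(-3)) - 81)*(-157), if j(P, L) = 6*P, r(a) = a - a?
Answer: 94200/7 ≈ 13457.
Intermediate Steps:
r(a) = 0
s(b) = 1/(-2 + b)
(j(s((3 + 5)/(5 + 6)), r(-3)) - 81)*(-157) = (6/(-2 + (3 + 5)/(5 + 6)) - 81)*(-157) = (6/(-2 + 8/11) - 81)*(-157) = (6/(-14/11) - 81)*(-157) = (6*(-11/14) - 81)*(-157) = (-33/7 - 81)*(-157) = -600/7*(-157) = 94200/7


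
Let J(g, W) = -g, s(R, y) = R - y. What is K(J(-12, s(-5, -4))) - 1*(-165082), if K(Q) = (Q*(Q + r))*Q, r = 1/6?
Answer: 166834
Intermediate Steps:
r = 1/6 ≈ 0.16667
K(Q) = Q**2*(1/6 + Q) (K(Q) = (Q*(Q + 1/6))*Q = (Q*(1/6 + Q))*Q = Q**2*(1/6 + Q))
K(J(-12, s(-5, -4))) - 1*(-165082) = (-1*(-12))**2*(1/6 - 1*(-12)) - 1*(-165082) = 12**2*(1/6 + 12) + 165082 = 144*(73/6) + 165082 = 1752 + 165082 = 166834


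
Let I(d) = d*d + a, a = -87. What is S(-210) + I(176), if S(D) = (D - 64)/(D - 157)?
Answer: 11336537/367 ≈ 30890.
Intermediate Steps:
I(d) = -87 + d**2 (I(d) = d*d - 87 = d**2 - 87 = -87 + d**2)
S(D) = (-64 + D)/(-157 + D)
S(-210) + I(176) = (-64 - 210)/(-157 - 210) + (-87 + 176**2) = -274/(-367) + (-87 + 30976) = -1/367*(-274) + 30889 = 274/367 + 30889 = 11336537/367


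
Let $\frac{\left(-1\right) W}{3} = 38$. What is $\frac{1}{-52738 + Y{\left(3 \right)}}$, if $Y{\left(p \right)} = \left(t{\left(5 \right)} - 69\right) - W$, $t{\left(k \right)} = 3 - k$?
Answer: $- \frac{1}{52695} \approx -1.8977 \cdot 10^{-5}$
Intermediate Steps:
$W = -114$ ($W = \left(-3\right) 38 = -114$)
$Y{\left(p \right)} = 43$ ($Y{\left(p \right)} = \left(\left(3 - 5\right) - 69\right) - -114 = \left(\left(3 - 5\right) - 69\right) + 114 = \left(-2 - 69\right) + 114 = -71 + 114 = 43$)
$\frac{1}{-52738 + Y{\left(3 \right)}} = \frac{1}{-52738 + 43} = \frac{1}{-52695} = - \frac{1}{52695}$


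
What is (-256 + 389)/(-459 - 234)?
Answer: -19/99 ≈ -0.19192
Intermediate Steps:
(-256 + 389)/(-459 - 234) = 133/(-693) = 133*(-1/693) = -19/99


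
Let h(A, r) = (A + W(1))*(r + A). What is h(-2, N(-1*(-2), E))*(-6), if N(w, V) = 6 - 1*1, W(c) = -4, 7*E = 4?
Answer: 108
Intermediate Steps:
E = 4/7 (E = (1/7)*4 = 4/7 ≈ 0.57143)
N(w, V) = 5 (N(w, V) = 6 - 1 = 5)
h(A, r) = (-4 + A)*(A + r) (h(A, r) = (A - 4)*(r + A) = (-4 + A)*(A + r))
h(-2, N(-1*(-2), E))*(-6) = ((-2)**2 - 4*(-2) - 4*5 - 2*5)*(-6) = (4 + 8 - 20 - 10)*(-6) = -18*(-6) = 108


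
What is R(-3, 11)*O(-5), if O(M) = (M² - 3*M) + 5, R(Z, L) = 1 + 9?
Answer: 450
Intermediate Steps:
R(Z, L) = 10
O(M) = 5 + M² - 3*M
R(-3, 11)*O(-5) = 10*(5 + (-5)² - 3*(-5)) = 10*(5 + 25 + 15) = 10*45 = 450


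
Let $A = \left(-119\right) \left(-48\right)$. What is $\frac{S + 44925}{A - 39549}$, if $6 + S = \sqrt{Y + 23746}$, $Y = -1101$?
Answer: $- \frac{14973}{11279} - \frac{\sqrt{22645}}{33837} \approx -1.332$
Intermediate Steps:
$A = 5712$
$S = -6 + \sqrt{22645}$ ($S = -6 + \sqrt{-1101 + 23746} = -6 + \sqrt{22645} \approx 144.48$)
$\frac{S + 44925}{A - 39549} = \frac{\left(-6 + \sqrt{22645}\right) + 44925}{5712 - 39549} = \frac{44919 + \sqrt{22645}}{-33837} = \left(44919 + \sqrt{22645}\right) \left(- \frac{1}{33837}\right) = - \frac{14973}{11279} - \frac{\sqrt{22645}}{33837}$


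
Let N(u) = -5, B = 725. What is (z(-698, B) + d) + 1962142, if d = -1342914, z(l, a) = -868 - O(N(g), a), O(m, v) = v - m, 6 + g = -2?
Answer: 617630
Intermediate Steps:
g = -8 (g = -6 - 2 = -8)
z(l, a) = -873 - a (z(l, a) = -868 - (a - 1*(-5)) = -868 - (a + 5) = -868 - (5 + a) = -868 + (-5 - a) = -873 - a)
(z(-698, B) + d) + 1962142 = ((-873 - 1*725) - 1342914) + 1962142 = ((-873 - 725) - 1342914) + 1962142 = (-1598 - 1342914) + 1962142 = -1344512 + 1962142 = 617630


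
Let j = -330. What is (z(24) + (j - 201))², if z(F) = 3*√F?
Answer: 282177 - 6372*√6 ≈ 2.6657e+5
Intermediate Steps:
(z(24) + (j - 201))² = (3*√24 + (-330 - 201))² = (3*(2*√6) - 531)² = (6*√6 - 531)² = (-531 + 6*√6)²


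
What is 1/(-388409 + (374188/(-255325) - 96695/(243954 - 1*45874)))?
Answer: -10114955200/3928759395838783 ≈ -2.5746e-6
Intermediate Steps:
1/(-388409 + (374188/(-255325) - 96695/(243954 - 1*45874))) = 1/(-388409 + (374188*(-1/255325) - 96695/(243954 - 45874))) = 1/(-388409 + (-374188/255325 - 96695/198080)) = 1/(-388409 + (-374188/255325 - 96695*1/198080)) = 1/(-388409 + (-374188/255325 - 19339/39616)) = 1/(-388409 - 19761561983/10114955200) = 1/(-3928759395838783/10114955200) = -10114955200/3928759395838783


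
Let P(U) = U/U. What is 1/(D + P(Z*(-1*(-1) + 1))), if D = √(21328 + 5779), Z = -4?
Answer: -1/27106 + √27107/27106 ≈ 0.0060371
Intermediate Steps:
D = √27107 ≈ 164.64
P(U) = 1
1/(D + P(Z*(-1*(-1) + 1))) = 1/(√27107 + 1) = 1/(1 + √27107)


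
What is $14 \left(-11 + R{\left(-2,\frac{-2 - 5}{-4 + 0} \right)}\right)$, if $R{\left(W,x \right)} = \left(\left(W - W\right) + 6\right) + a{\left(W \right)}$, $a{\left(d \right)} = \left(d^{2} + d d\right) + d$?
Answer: $14$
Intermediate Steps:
$a{\left(d \right)} = d + 2 d^{2}$ ($a{\left(d \right)} = \left(d^{2} + d^{2}\right) + d = 2 d^{2} + d = d + 2 d^{2}$)
$R{\left(W,x \right)} = 6 + W \left(1 + 2 W\right)$ ($R{\left(W,x \right)} = \left(\left(W - W\right) + 6\right) + W \left(1 + 2 W\right) = \left(0 + 6\right) + W \left(1 + 2 W\right) = 6 + W \left(1 + 2 W\right)$)
$14 \left(-11 + R{\left(-2,\frac{-2 - 5}{-4 + 0} \right)}\right) = 14 \left(-11 + \left(6 - 2 \left(1 + 2 \left(-2\right)\right)\right)\right) = 14 \left(-11 + \left(6 - 2 \left(1 - 4\right)\right)\right) = 14 \left(-11 + \left(6 - -6\right)\right) = 14 \left(-11 + \left(6 + 6\right)\right) = 14 \left(-11 + 12\right) = 14 \cdot 1 = 14$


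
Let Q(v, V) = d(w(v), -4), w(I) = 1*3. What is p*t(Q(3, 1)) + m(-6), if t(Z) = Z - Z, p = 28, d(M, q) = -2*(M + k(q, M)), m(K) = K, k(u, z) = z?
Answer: -6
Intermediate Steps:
w(I) = 3
d(M, q) = -4*M (d(M, q) = -2*(M + M) = -4*M)
Q(v, V) = -12 (Q(v, V) = -4*3 = -12)
t(Z) = 0
p*t(Q(3, 1)) + m(-6) = 28*0 - 6 = 0 - 6 = -6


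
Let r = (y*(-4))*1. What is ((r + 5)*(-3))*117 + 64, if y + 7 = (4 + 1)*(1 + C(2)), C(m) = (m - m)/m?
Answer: -4499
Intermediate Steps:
C(m) = 0 (C(m) = 0/m = 0)
y = -2 (y = -7 + (4 + 1)*(1 + 0) = -7 + 5*1 = -7 + 5 = -2)
r = 8 (r = -2*(-4)*1 = 8*1 = 8)
((r + 5)*(-3))*117 + 64 = ((8 + 5)*(-3))*117 + 64 = (13*(-3))*117 + 64 = -39*117 + 64 = -4563 + 64 = -4499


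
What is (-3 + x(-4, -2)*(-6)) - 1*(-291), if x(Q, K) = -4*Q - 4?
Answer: 216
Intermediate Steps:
x(Q, K) = -4 - 4*Q
(-3 + x(-4, -2)*(-6)) - 1*(-291) = (-3 + (-4 - 4*(-4))*(-6)) - 1*(-291) = (-3 + (-4 + 16)*(-6)) + 291 = (-3 + 12*(-6)) + 291 = (-3 - 72) + 291 = -75 + 291 = 216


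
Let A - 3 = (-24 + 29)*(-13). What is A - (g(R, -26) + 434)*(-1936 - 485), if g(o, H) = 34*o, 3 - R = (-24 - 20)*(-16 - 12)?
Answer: -100113254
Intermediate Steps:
R = -1229 (R = 3 - (-24 - 20)*(-16 - 12) = 3 - (-44)*(-28) = 3 - 1*1232 = 3 - 1232 = -1229)
A = -62 (A = 3 + (-24 + 29)*(-13) = 3 + 5*(-13) = 3 - 65 = -62)
A - (g(R, -26) + 434)*(-1936 - 485) = -62 - (34*(-1229) + 434)*(-1936 - 485) = -62 - (-41786 + 434)*(-2421) = -62 - (-41352)*(-2421) = -62 - 1*100113192 = -62 - 100113192 = -100113254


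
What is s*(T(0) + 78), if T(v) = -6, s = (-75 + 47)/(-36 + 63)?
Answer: -224/3 ≈ -74.667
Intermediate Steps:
s = -28/27 ≈ -1.0370
s*(T(0) + 78) = -28*(-6 + 78)/27 = -28/27*72 = -224/3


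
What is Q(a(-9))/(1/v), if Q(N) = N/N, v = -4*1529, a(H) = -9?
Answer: -6116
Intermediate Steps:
v = -6116
Q(N) = 1
Q(a(-9))/(1/v) = 1/1/(-6116) = 1/(-1/6116) = 1*(-6116) = -6116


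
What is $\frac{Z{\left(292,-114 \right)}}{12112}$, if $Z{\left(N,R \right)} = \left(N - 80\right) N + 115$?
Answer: $\frac{62019}{12112} \approx 5.1205$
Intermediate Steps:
$Z{\left(N,R \right)} = 115 + N \left(-80 + N\right)$ ($Z{\left(N,R \right)} = \left(-80 + N\right) N + 115 = N \left(-80 + N\right) + 115 = 115 + N \left(-80 + N\right)$)
$\frac{Z{\left(292,-114 \right)}}{12112} = \frac{115 + 292^{2} - 23360}{12112} = \left(115 + 85264 - 23360\right) \frac{1}{12112} = 62019 \cdot \frac{1}{12112} = \frac{62019}{12112}$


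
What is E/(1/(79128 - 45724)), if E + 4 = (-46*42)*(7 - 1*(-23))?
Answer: -1936229456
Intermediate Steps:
E = -57964 (E = -4 + (-46*42)*(7 - 1*(-23)) = -4 - 1932*(7 + 23) = -4 - 1932*30 = -4 - 57960 = -57964)
E/(1/(79128 - 45724)) = -57964/(1/(79128 - 45724)) = -57964/(1/33404) = -57964/1/33404 = -57964*33404 = -1936229456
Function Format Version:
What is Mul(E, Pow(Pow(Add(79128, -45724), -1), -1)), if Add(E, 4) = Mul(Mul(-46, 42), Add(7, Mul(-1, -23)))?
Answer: -1936229456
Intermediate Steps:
E = -57964 (E = Add(-4, Mul(Mul(-46, 42), Add(7, Mul(-1, -23)))) = Add(-4, Mul(-1932, Add(7, 23))) = Add(-4, Mul(-1932, 30)) = Add(-4, -57960) = -57964)
Mul(E, Pow(Pow(Add(79128, -45724), -1), -1)) = Mul(-57964, Pow(Pow(Add(79128, -45724), -1), -1)) = Mul(-57964, Pow(Pow(33404, -1), -1)) = Mul(-57964, Pow(Rational(1, 33404), -1)) = Mul(-57964, 33404) = -1936229456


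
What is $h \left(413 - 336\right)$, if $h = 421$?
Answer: $32417$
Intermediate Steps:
$h \left(413 - 336\right) = 421 \left(413 - 336\right) = 421 \cdot 77 = 32417$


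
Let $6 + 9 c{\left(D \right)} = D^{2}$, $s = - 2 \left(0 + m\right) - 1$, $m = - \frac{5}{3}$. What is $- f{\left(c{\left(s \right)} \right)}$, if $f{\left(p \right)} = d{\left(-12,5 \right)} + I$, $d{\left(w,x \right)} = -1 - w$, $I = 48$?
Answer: $-59$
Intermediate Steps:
$m = - \frac{5}{3}$ ($m = \left(-5\right) \frac{1}{3} = - \frac{5}{3} \approx -1.6667$)
$s = \frac{7}{3}$ ($s = - 2 \left(0 - \frac{5}{3}\right) - 1 = \left(-2\right) \left(- \frac{5}{3}\right) - 1 = \frac{10}{3} - 1 = \frac{7}{3} \approx 2.3333$)
$c{\left(D \right)} = - \frac{2}{3} + \frac{D^{2}}{9}$
$f{\left(p \right)} = 59$ ($f{\left(p \right)} = \left(-1 - -12\right) + 48 = \left(-1 + 12\right) + 48 = 11 + 48 = 59$)
$- f{\left(c{\left(s \right)} \right)} = \left(-1\right) 59 = -59$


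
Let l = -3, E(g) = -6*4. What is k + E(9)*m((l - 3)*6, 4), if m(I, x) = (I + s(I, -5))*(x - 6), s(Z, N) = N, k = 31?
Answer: -1937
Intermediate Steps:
E(g) = -24
m(I, x) = (-6 + x)*(-5 + I) (m(I, x) = (I - 5)*(x - 6) = (-5 + I)*(-6 + x) = (-6 + x)*(-5 + I))
k + E(9)*m((l - 3)*6, 4) = 31 - 24*(30 - 6*(-3 - 3)*6 - 5*4 + ((-3 - 3)*6)*4) = 31 - 24*(30 - (-36)*6 - 20 - 6*6*4) = 31 - 24*(30 - 6*(-36) - 20 - 36*4) = 31 - 24*(30 + 216 - 20 - 144) = 31 - 24*82 = 31 - 1968 = -1937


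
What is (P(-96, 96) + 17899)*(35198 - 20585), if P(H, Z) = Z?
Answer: 262960935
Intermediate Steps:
(P(-96, 96) + 17899)*(35198 - 20585) = (96 + 17899)*(35198 - 20585) = 17995*14613 = 262960935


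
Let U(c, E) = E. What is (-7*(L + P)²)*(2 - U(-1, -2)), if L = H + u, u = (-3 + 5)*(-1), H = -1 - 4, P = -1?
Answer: -1792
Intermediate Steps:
H = -5
u = -2 (u = 2*(-1) = -2)
L = -7 (L = -5 - 2 = -7)
(-7*(L + P)²)*(2 - U(-1, -2)) = (-7*(-7 - 1)²)*(2 - 1*(-2)) = (-7*(-8)²)*(2 + 2) = -7*64*4 = -448*4 = -1792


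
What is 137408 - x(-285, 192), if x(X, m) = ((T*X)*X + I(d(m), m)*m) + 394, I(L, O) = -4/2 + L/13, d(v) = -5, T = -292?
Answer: 310117234/13 ≈ 2.3855e+7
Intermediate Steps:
I(L, O) = -2 + L/13 (I(L, O) = -4*½ + L*(1/13) = -2 + L/13)
x(X, m) = 394 - 292*X² - 31*m/13 (x(X, m) = ((-292*X)*X + (-2 + (1/13)*(-5))*m) + 394 = (-292*X² + (-2 - 5/13)*m) + 394 = (-292*X² - 31*m/13) + 394 = 394 - 292*X² - 31*m/13)
137408 - x(-285, 192) = 137408 - (394 - 292*(-285)² - 31/13*192) = 137408 - (394 - 292*81225 - 5952/13) = 137408 - (394 - 23717700 - 5952/13) = 137408 - 1*(-308330930/13) = 137408 + 308330930/13 = 310117234/13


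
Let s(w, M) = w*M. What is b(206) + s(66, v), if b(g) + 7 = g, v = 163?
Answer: 10957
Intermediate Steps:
b(g) = -7 + g
s(w, M) = M*w
b(206) + s(66, v) = (-7 + 206) + 163*66 = 199 + 10758 = 10957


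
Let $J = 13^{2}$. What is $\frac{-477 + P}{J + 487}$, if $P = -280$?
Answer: $- \frac{757}{656} \approx -1.154$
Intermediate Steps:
$J = 169$
$\frac{-477 + P}{J + 487} = \frac{-477 - 280}{169 + 487} = - \frac{757}{656}$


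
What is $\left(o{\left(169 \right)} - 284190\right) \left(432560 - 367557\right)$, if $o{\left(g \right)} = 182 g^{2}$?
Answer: $319419021736$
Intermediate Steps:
$\left(o{\left(169 \right)} - 284190\right) \left(432560 - 367557\right) = \left(182 \cdot 169^{2} - 284190\right) \left(432560 - 367557\right) = \left(182 \cdot 28561 - 284190\right) 65003 = \left(5198102 - 284190\right) 65003 = 4913912 \cdot 65003 = 319419021736$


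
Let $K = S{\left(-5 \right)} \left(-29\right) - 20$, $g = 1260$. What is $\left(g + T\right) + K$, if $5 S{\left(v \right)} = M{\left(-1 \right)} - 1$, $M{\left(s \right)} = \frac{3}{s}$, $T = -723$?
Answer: $\frac{2701}{5} \approx 540.2$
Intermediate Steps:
$S{\left(v \right)} = - \frac{4}{5}$ ($S{\left(v \right)} = \frac{\frac{3}{-1} - 1}{5} = \frac{3 \left(-1\right) - 1}{5} = \frac{-3 - 1}{5} = \frac{1}{5} \left(-4\right) = - \frac{4}{5}$)
$K = \frac{16}{5}$ ($K = \left(- \frac{4}{5}\right) \left(-29\right) - 20 = \frac{116}{5} - 20 = \frac{16}{5} \approx 3.2$)
$\left(g + T\right) + K = \left(1260 - 723\right) + \frac{16}{5} = 537 + \frac{16}{5} = \frac{2701}{5}$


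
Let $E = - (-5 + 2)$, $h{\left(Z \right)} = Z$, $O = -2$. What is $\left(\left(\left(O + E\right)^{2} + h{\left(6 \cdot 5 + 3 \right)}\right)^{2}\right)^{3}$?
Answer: $1544804416$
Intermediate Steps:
$E = 3$ ($E = \left(-1\right) \left(-3\right) = 3$)
$\left(\left(\left(O + E\right)^{2} + h{\left(6 \cdot 5 + 3 \right)}\right)^{2}\right)^{3} = \left(\left(\left(-2 + 3\right)^{2} + \left(6 \cdot 5 + 3\right)\right)^{2}\right)^{3} = \left(\left(1^{2} + \left(30 + 3\right)\right)^{2}\right)^{3} = \left(\left(1 + 33\right)^{2}\right)^{3} = \left(34^{2}\right)^{3} = 1156^{3} = 1544804416$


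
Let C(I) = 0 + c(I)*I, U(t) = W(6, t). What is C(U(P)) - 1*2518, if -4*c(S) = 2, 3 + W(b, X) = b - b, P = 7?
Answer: -5033/2 ≈ -2516.5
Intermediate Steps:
W(b, X) = -3 (W(b, X) = -3 + (b - b) = -3 + 0 = -3)
c(S) = -1/2 (c(S) = -1/4*2 = -1/2)
U(t) = -3
C(I) = -I/2 (C(I) = 0 - I/2 = -I/2)
C(U(P)) - 1*2518 = -1/2*(-3) - 1*2518 = 3/2 - 2518 = -5033/2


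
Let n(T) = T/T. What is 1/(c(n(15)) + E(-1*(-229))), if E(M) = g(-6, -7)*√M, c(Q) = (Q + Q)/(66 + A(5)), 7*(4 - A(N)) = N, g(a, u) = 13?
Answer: -6790/9103442529 + 3057925*√229/9103442529 ≈ 0.0050825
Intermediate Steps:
n(T) = 1
A(N) = 4 - N/7
c(Q) = 14*Q/485 (c(Q) = (Q + Q)/(66 + (4 - ⅐*5)) = (2*Q)/(66 + (4 - 5/7)) = (2*Q)/(66 + 23/7) = (2*Q)/(485/7) = (2*Q)*(7/485) = 14*Q/485)
E(M) = 13*√M
1/(c(n(15)) + E(-1*(-229))) = 1/((14/485)*1 + 13*√(-1*(-229))) = 1/(14/485 + 13*√229)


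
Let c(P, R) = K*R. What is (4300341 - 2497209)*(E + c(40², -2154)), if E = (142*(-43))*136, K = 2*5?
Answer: -1536189126192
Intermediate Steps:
K = 10
c(P, R) = 10*R
E = -830416 (E = -6106*136 = -830416)
(4300341 - 2497209)*(E + c(40², -2154)) = (4300341 - 2497209)*(-830416 + 10*(-2154)) = 1803132*(-830416 - 21540) = 1803132*(-851956) = -1536189126192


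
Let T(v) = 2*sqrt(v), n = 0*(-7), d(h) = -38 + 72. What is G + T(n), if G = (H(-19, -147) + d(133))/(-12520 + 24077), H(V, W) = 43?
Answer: 11/1651 ≈ 0.0066626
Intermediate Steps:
d(h) = 34
n = 0
G = 11/1651 (G = (43 + 34)/(-12520 + 24077) = 77/11557 = 77*(1/11557) = 11/1651 ≈ 0.0066626)
G + T(n) = 11/1651 + 2*sqrt(0) = 11/1651 + 2*0 = 11/1651 + 0 = 11/1651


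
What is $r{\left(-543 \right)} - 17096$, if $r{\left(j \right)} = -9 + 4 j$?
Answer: $-19277$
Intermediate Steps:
$r{\left(-543 \right)} - 17096 = \left(-9 + 4 \left(-543\right)\right) - 17096 = \left(-9 - 2172\right) - 17096 = -2181 - 17096 = -19277$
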